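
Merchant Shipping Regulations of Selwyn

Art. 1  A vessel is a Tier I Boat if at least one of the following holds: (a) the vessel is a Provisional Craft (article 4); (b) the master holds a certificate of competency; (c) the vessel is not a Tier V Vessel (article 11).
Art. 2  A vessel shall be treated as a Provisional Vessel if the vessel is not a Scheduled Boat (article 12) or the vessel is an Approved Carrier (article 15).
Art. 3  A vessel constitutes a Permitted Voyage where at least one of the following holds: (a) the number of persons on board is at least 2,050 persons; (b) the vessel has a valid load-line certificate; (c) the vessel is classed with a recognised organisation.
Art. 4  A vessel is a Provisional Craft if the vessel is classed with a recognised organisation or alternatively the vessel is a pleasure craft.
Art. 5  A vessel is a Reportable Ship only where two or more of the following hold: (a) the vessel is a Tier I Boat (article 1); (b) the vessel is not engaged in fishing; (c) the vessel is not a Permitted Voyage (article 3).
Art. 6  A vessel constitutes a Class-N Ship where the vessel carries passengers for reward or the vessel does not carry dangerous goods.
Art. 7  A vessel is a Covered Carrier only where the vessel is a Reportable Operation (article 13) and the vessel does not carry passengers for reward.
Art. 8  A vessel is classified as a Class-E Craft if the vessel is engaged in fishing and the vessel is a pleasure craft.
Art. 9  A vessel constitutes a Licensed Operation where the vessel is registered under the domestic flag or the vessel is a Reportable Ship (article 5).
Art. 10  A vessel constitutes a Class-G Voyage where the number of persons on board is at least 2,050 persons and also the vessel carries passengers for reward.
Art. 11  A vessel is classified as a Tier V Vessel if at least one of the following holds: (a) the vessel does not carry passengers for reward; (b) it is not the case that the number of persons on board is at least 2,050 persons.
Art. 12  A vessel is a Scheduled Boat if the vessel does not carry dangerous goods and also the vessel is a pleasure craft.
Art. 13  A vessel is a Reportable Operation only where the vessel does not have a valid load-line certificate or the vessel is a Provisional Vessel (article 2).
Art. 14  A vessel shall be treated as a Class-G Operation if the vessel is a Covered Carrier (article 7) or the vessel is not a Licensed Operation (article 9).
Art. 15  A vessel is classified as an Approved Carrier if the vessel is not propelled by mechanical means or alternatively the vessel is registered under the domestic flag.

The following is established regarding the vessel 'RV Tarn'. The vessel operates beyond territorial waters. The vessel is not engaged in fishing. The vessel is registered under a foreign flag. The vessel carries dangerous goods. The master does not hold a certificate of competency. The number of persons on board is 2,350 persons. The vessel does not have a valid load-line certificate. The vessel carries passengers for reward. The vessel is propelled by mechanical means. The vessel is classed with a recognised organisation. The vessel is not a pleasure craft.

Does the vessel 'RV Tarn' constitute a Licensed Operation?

Yes

article 4 — Provisional Craft: [the vessel is classed with a recognised organisation? yes] OR [the vessel is a pleasure craft? no] → satisfied.
article 11 — Tier V Vessel: [the vessel does not carry passengers for reward? no] OR [number of persons on board: 2,350 persons ≥ 2,050 persons? yes, so negated condition no] → not satisfied.
article 1 — Tier I Boat: [Provisional Craft (article 4)? yes] OR [the master holds a certificate of competency? no] OR [not a Tier V Vessel (article 11)? yes] → satisfied.
article 3 — Permitted Voyage: [number of persons on board: 2,350 persons ≥ 2,050 persons? yes] OR [the vessel has a valid load-line certificate? no] OR [the vessel is classed with a recognised organisation? yes] → satisfied.
article 5 — Reportable Ship: Tier I Boat (article 1)? yes; the vessel is not engaged in fishing? yes; not a Permitted Voyage (article 3)? no — 2 of 3 hold (need ≥2) → satisfied.
article 9 — Licensed Operation: [the vessel is registered under the domestic flag? no] OR [Reportable Ship (article 5)? yes] → satisfied.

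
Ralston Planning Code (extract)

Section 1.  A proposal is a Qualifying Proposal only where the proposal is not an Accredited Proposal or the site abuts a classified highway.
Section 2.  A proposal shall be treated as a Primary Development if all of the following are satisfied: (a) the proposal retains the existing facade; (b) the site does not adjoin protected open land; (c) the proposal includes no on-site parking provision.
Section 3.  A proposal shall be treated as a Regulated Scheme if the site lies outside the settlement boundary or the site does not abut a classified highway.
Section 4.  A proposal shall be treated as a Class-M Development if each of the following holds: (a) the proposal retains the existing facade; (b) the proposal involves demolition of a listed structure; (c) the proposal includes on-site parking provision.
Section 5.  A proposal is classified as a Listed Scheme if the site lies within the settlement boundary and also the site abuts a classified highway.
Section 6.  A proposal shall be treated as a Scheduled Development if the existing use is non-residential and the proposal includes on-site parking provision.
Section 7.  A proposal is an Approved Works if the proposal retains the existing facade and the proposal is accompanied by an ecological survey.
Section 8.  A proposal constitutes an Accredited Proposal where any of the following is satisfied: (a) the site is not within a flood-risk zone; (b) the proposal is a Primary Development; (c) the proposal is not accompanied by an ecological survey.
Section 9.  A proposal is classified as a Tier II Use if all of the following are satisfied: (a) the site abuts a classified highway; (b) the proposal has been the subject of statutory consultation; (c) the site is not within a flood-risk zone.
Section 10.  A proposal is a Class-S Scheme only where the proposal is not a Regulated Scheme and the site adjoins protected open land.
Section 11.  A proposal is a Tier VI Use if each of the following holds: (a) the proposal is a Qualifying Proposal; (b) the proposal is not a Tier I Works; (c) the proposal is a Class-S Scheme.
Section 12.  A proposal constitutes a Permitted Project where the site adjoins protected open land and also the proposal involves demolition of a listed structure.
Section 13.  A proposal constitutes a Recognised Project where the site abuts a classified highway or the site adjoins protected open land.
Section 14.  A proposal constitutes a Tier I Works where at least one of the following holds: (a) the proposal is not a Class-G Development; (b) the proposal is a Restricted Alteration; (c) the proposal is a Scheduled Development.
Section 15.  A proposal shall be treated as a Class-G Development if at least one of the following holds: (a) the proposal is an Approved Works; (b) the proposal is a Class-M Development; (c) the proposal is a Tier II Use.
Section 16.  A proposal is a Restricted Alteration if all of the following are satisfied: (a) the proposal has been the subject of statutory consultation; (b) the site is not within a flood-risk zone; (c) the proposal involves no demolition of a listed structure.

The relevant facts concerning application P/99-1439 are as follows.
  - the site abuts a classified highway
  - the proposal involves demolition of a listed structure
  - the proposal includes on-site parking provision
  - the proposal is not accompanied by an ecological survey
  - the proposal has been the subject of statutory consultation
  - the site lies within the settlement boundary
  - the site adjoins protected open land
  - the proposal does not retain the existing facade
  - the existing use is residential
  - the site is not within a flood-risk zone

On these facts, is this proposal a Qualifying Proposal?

section 2 — Primary Development: [the proposal retains the existing facade? no] AND [the site does not adjoin protected open land? no] AND [the proposal includes no on-site parking provision? no] → not satisfied.
section 8 — Accredited Proposal: [the site is not within a flood-risk zone? yes] OR [Primary Development (section 2)? no] OR [the proposal is not accompanied by an ecological survey? yes] → satisfied.
section 1 — Qualifying Proposal: [not an Accredited Proposal (section 8)? no] OR [the site abuts a classified highway? yes] → satisfied.

Yes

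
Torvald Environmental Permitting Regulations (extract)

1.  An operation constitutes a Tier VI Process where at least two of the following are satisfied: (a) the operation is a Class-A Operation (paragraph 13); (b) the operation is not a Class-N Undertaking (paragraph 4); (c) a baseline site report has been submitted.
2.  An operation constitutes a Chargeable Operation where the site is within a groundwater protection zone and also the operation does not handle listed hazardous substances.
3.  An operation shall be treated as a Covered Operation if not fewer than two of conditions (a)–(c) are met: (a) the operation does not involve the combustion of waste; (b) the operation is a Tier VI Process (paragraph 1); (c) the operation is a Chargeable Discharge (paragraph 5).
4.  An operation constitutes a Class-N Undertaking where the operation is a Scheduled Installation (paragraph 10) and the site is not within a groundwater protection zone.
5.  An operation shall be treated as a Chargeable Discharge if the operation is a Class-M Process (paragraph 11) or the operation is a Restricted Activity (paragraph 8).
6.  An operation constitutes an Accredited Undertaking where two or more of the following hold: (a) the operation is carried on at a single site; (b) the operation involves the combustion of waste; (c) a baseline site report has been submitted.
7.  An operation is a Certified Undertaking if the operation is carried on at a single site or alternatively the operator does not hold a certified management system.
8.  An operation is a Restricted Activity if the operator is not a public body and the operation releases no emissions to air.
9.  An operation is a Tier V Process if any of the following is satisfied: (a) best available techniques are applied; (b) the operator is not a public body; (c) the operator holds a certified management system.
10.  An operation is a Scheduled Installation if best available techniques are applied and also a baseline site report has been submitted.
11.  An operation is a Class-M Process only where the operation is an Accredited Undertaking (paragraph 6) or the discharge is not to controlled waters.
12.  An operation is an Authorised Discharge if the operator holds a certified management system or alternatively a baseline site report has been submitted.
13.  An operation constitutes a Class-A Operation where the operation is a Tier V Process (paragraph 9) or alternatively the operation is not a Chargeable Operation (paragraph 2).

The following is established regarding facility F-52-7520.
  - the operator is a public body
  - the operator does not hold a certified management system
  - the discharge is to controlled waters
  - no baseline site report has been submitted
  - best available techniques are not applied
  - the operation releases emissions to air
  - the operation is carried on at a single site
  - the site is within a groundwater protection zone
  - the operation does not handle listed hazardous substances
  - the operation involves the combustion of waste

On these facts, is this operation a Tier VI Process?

No

paragraph 9 — Tier V Process: [best available techniques are applied? no] OR [the operator is not a public body? no] OR [the operator holds a certified management system? no] → not satisfied.
paragraph 2 — Chargeable Operation: [the site is within a groundwater protection zone? yes] AND [the operation does not handle listed hazardous substances? yes] → satisfied.
paragraph 13 — Class-A Operation: [Tier V Process (paragraph 9)? no] OR [not a Chargeable Operation (paragraph 2)? no] → not satisfied.
paragraph 10 — Scheduled Installation: [best available techniques are applied? no] AND [a baseline site report has been submitted? no] → not satisfied.
paragraph 4 — Class-N Undertaking: [Scheduled Installation (paragraph 10)? no] AND [the site is not within a groundwater protection zone? no] → not satisfied.
paragraph 1 — Tier VI Process: Class-A Operation (paragraph 13)? no; not a Class-N Undertaking (paragraph 4)? yes; a baseline site report has been submitted? no — 1 of 3 hold (need ≥2) → not satisfied.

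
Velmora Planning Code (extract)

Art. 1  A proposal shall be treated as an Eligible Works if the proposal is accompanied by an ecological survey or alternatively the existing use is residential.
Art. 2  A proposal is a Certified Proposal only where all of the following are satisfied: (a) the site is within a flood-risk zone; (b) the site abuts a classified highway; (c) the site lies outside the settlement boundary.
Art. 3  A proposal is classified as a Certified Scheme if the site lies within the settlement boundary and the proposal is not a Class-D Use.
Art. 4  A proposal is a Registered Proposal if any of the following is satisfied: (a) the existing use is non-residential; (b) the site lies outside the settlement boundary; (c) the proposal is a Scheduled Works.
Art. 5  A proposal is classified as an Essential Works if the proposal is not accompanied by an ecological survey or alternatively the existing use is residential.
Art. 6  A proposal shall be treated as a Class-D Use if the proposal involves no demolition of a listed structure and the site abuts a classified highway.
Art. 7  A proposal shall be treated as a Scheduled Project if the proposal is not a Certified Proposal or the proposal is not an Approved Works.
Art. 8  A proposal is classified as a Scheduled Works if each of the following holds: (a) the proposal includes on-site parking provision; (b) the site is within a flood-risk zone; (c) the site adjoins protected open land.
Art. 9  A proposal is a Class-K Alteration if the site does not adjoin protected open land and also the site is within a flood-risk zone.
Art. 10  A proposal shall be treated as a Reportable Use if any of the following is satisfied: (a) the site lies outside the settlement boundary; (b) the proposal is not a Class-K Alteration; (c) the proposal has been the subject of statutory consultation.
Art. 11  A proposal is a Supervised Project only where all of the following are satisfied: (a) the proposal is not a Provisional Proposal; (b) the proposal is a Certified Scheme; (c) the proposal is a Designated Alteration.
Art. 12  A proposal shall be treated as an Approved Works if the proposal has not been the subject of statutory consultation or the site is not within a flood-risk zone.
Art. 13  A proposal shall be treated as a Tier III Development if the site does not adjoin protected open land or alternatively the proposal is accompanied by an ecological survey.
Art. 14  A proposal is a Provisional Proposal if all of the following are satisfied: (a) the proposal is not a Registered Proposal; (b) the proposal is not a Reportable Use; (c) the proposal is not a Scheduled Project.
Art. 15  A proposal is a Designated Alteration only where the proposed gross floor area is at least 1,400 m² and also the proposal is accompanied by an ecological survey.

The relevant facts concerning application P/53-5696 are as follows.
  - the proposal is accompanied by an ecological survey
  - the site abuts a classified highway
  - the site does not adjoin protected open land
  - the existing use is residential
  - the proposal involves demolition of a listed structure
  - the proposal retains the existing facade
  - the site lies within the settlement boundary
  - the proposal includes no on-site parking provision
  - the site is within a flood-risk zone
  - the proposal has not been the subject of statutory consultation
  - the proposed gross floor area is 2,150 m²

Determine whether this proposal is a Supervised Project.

Yes

Under article 8: the proposal includes on-site parking provision? no; and the site is within a flood-risk zone? yes; and the site adjoins protected open land? no. So the proposal is not a Scheduled Works.
Under article 4: the existing use is non-residential? no; or the site lies outside the settlement boundary? no; or Scheduled Works (article 8)? no. So the proposal is not a Registered Proposal.
Under article 9: the site does not adjoin protected open land? yes; and the site is within a flood-risk zone? yes. So the proposal is a Class-K Alteration.
Under article 10: the site lies outside the settlement boundary? no; or not a Class-K Alteration (article 9)? no; or the proposal has been the subject of statutory consultation? no. So the proposal is not a Reportable Use.
Under article 2: the site is within a flood-risk zone? yes; and the site abuts a classified highway? yes; and the site lies outside the settlement boundary? no. So the proposal is not a Certified Proposal.
Under article 12: the proposal has not been the subject of statutory consultation? yes; or the site is not within a flood-risk zone? no. So the proposal is an Approved Works.
Under article 7: not a Certified Proposal (article 2)? yes; or not an Approved Works (article 12)? no. So the proposal is a Scheduled Project.
Under article 14: not a Registered Proposal (article 4)? yes; and not a Reportable Use (article 10)? yes; and not a Scheduled Project (article 7)? no. So the proposal is not a Provisional Proposal.
Under article 6: the proposal involves no demolition of a listed structure? no; and the site abuts a classified highway? yes. So the proposal is not a Class-D Use.
Under article 3: the site lies within the settlement boundary? yes; and not a Class-D Use (article 6)? yes. So the proposal is a Certified Scheme.
Under article 15: proposed gross floor area: 2,150 m² ≥ 1,400 m²? yes; and the proposal is accompanied by an ecological survey? yes. So the proposal is a Designated Alteration.
Under article 11: not a Provisional Proposal (article 14)? yes; and Certified Scheme (article 3)? yes; and Designated Alteration (article 15)? yes. So the proposal is a Supervised Project.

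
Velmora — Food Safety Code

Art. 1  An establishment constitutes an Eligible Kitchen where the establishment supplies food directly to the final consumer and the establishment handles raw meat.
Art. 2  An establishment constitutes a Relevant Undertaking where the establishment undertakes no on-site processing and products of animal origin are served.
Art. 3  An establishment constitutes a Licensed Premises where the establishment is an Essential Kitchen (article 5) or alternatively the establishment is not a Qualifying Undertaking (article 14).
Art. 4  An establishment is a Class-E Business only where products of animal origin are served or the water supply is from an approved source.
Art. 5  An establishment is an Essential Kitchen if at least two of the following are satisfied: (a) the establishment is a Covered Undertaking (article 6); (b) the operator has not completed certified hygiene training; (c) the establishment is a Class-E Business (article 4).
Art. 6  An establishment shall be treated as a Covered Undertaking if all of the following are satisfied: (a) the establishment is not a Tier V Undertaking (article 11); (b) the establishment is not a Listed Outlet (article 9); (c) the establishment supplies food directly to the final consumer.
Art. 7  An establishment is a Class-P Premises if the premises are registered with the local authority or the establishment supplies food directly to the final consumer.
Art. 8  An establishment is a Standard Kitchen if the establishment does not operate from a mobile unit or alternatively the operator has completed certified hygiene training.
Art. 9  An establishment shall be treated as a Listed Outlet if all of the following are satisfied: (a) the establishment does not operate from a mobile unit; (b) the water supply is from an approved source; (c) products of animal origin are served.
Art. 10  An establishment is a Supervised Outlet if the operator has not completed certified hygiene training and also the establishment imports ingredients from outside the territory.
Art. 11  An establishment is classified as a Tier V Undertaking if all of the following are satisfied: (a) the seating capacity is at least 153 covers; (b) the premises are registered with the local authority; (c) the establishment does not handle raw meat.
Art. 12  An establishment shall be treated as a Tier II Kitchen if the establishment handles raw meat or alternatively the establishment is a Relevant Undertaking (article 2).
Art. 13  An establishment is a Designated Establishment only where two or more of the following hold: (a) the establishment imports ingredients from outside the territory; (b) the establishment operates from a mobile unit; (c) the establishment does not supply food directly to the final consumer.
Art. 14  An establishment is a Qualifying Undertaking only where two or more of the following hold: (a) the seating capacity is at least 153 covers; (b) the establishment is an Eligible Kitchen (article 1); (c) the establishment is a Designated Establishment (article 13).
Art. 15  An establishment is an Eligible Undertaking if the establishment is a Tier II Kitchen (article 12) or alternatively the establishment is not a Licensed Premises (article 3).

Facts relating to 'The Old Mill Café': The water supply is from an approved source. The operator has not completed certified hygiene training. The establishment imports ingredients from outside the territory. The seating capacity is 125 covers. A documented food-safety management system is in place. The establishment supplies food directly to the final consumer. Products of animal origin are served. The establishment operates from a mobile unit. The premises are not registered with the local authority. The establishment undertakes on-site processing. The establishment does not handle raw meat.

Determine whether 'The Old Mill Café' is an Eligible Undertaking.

article 2 — Relevant Undertaking: [the establishment undertakes no on-site processing? no] AND [products of animal origin are served? yes] → not satisfied.
article 12 — Tier II Kitchen: [the establishment handles raw meat? no] OR [Relevant Undertaking (article 2)? no] → not satisfied.
article 11 — Tier V Undertaking: [seating capacity: 125 covers ≥ 153 covers? no] AND [the premises are registered with the local authority? no] AND [the establishment does not handle raw meat? yes] → not satisfied.
article 9 — Listed Outlet: [the establishment does not operate from a mobile unit? no] AND [the water supply is from an approved source? yes] AND [products of animal origin are served? yes] → not satisfied.
article 6 — Covered Undertaking: [not a Tier V Undertaking (article 11)? yes] AND [not a Listed Outlet (article 9)? yes] AND [the establishment supplies food directly to the final consumer? yes] → satisfied.
article 4 — Class-E Business: [products of animal origin are served? yes] OR [the water supply is from an approved source? yes] → satisfied.
article 5 — Essential Kitchen: Covered Undertaking (article 6)? yes; the operator has not completed certified hygiene training? yes; Class-E Business (article 4)? yes — 3 of 3 hold (need ≥2) → satisfied.
article 1 — Eligible Kitchen: [the establishment supplies food directly to the final consumer? yes] AND [the establishment handles raw meat? no] → not satisfied.
article 13 — Designated Establishment: the establishment imports ingredients from outside the territory? yes; the establishment operates from a mobile unit? yes; the establishment does not supply food directly to the final consumer? no — 2 of 3 hold (need ≥2) → satisfied.
article 14 — Qualifying Undertaking: seating capacity: 125 covers ≥ 153 covers? no; Eligible Kitchen (article 1)? no; Designated Establishment (article 13)? yes — 1 of 3 hold (need ≥2) → not satisfied.
article 3 — Licensed Premises: [Essential Kitchen (article 5)? yes] OR [not a Qualifying Undertaking (article 14)? yes] → satisfied.
article 15 — Eligible Undertaking: [Tier II Kitchen (article 12)? no] OR [not a Licensed Premises (article 3)? no] → not satisfied.

No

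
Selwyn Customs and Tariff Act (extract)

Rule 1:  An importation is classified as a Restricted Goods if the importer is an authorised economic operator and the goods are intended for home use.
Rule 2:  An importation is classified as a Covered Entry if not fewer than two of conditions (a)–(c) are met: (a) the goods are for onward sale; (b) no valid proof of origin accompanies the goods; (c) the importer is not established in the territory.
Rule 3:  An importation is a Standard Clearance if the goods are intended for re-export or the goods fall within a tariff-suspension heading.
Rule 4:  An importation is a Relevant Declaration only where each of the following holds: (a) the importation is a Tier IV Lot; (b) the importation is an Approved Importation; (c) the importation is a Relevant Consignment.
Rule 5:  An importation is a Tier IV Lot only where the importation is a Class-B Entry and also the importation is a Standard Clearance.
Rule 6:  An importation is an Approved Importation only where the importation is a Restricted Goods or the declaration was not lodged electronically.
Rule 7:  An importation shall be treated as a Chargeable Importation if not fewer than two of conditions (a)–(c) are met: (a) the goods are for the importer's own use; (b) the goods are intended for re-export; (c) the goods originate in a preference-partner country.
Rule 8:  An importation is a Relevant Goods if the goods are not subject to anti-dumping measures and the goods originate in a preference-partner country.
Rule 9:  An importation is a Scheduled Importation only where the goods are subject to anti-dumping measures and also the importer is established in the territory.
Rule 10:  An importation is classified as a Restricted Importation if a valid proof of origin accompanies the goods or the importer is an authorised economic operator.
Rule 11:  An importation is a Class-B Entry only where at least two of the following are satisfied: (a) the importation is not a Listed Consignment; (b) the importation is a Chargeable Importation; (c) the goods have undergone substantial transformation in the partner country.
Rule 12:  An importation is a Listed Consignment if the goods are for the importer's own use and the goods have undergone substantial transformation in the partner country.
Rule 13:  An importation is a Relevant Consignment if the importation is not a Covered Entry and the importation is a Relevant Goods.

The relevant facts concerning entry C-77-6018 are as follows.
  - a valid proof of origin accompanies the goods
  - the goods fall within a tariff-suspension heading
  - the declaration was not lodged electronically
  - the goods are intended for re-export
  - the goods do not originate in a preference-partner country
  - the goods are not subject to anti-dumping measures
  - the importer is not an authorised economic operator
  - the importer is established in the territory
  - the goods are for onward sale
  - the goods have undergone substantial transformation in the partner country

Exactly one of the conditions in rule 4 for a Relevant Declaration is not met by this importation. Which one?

Under rule 12: the goods are for the importer's own use? no; and the goods have undergone substantial transformation in the partner country? yes. So the importation is not a Listed Consignment.
Under rule 7: the goods are for the importer's own use? no; the goods are intended for re-export? yes; the goods originate in a preference-partner country? no — 1 of 3 hold (need ≥2) → not satisfied.
Under rule 11: not a Listed Consignment (rule 12)? yes; Chargeable Importation (rule 7)? no; the goods have undergone substantial transformation in the partner country? yes — 2 of 3 hold (need ≥2) → satisfied.
Under rule 3: the goods are intended for re-export? yes; or the goods fall within a tariff-suspension heading? yes. So the importation is a Standard Clearance.
Under rule 5: Class-B Entry (rule 11)? yes; and Standard Clearance (rule 3)? yes. So the importation is a Tier IV Lot.
Under rule 1: the importer is an authorised economic operator? no; and the goods are intended for home use? no. So the importation is not a Restricted Goods.
Under rule 6: Restricted Goods (rule 1)? no; or the declaration was not lodged electronically? yes. So the importation is an Approved Importation.
Under rule 2: the goods are for onward sale? yes; no valid proof of origin accompanies the goods? no; the importer is not established in the territory? no — 1 of 3 hold (need ≥2) → not satisfied.
Under rule 8: the goods are not subject to anti-dumping measures? yes; and the goods originate in a preference-partner country? no. So the importation is not a Relevant Goods.
Under rule 13: not a Covered Entry (rule 2)? yes; and Relevant Goods (rule 8)? no. So the importation is not a Relevant Consignment.
Under rule 4: Tier IV Lot (rule 5)? yes; and Approved Importation (rule 6)? yes; and Relevant Consignment (rule 13)? no. So the importation is not a Relevant Declaration.

Relevant Consignment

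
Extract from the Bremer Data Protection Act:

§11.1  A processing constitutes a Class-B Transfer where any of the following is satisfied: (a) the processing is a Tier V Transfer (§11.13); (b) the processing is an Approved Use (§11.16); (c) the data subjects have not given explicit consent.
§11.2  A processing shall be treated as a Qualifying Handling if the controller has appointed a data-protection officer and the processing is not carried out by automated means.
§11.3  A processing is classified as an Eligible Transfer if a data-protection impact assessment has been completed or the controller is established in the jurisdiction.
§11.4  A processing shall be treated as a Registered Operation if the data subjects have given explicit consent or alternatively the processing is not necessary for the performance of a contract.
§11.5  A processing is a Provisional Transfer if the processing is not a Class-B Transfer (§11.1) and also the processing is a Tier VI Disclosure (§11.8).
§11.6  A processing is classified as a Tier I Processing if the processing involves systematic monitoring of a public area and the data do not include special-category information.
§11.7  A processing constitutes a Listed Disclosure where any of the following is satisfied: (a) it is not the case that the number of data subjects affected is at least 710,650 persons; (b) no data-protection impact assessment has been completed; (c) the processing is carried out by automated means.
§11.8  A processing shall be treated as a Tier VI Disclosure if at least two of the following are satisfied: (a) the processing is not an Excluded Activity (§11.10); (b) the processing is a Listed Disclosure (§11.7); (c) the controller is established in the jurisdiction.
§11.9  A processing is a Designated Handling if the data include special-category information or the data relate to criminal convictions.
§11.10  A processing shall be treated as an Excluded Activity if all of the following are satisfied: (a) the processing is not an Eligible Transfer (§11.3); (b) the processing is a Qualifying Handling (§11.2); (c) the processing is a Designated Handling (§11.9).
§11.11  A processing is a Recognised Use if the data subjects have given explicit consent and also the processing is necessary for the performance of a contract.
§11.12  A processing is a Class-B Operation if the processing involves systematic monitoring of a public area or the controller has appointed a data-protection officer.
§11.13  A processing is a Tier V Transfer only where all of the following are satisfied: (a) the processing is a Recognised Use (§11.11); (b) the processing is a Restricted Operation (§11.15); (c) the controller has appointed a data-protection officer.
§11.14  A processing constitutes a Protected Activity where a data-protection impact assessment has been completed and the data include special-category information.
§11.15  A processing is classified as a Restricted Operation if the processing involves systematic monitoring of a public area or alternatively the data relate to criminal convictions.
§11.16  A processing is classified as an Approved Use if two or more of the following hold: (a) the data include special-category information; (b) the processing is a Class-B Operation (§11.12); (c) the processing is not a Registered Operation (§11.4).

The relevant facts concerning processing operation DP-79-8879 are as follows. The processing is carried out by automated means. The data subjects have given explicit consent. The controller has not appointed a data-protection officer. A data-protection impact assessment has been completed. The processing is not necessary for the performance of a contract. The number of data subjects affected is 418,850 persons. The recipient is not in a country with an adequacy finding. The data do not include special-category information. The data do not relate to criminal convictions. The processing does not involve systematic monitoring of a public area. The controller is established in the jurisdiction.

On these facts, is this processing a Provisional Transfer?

§11.11 — Recognised Use: [the data subjects have given explicit consent? yes] AND [the processing is necessary for the performance of a contract? no] → not satisfied.
§11.15 — Restricted Operation: [the processing involves systematic monitoring of a public area? no] OR [the data relate to criminal convictions? no] → not satisfied.
§11.13 — Tier V Transfer: [Recognised Use (§11.11)? no] AND [Restricted Operation (§11.15)? no] AND [the controller has appointed a data-protection officer? no] → not satisfied.
§11.12 — Class-B Operation: [the processing involves systematic monitoring of a public area? no] OR [the controller has appointed a data-protection officer? no] → not satisfied.
§11.4 — Registered Operation: [the data subjects have given explicit consent? yes] OR [the processing is not necessary for the performance of a contract? yes] → satisfied.
§11.16 — Approved Use: the data include special-category information? no; Class-B Operation (§11.12)? no; not a Registered Operation (§11.4)? no — 0 of 3 hold (need ≥2) → not satisfied.
§11.1 — Class-B Transfer: [Tier V Transfer (§11.13)? no] OR [Approved Use (§11.16)? no] OR [the data subjects have not given explicit consent? no] → not satisfied.
§11.3 — Eligible Transfer: [a data-protection impact assessment has been completed? yes] OR [the controller is established in the jurisdiction? yes] → satisfied.
§11.2 — Qualifying Handling: [the controller has appointed a data-protection officer? no] AND [the processing is not carried out by automated means? no] → not satisfied.
§11.9 — Designated Handling: [the data include special-category information? no] OR [the data relate to criminal convictions? no] → not satisfied.
§11.10 — Excluded Activity: [not an Eligible Transfer (§11.3)? no] AND [Qualifying Handling (§11.2)? no] AND [Designated Handling (§11.9)? no] → not satisfied.
§11.7 — Listed Disclosure: [number of data subjects affected: 418,850 persons ≥ 710,650 persons? no, so negated condition yes] OR [no data-protection impact assessment has been completed? no] OR [the processing is carried out by automated means? yes] → satisfied.
§11.8 — Tier VI Disclosure: not an Excluded Activity (§11.10)? yes; Listed Disclosure (§11.7)? yes; the controller is established in the jurisdiction? yes — 3 of 3 hold (need ≥2) → satisfied.
§11.5 — Provisional Transfer: [not a Class-B Transfer (§11.1)? yes] AND [Tier VI Disclosure (§11.8)? yes] → satisfied.

Yes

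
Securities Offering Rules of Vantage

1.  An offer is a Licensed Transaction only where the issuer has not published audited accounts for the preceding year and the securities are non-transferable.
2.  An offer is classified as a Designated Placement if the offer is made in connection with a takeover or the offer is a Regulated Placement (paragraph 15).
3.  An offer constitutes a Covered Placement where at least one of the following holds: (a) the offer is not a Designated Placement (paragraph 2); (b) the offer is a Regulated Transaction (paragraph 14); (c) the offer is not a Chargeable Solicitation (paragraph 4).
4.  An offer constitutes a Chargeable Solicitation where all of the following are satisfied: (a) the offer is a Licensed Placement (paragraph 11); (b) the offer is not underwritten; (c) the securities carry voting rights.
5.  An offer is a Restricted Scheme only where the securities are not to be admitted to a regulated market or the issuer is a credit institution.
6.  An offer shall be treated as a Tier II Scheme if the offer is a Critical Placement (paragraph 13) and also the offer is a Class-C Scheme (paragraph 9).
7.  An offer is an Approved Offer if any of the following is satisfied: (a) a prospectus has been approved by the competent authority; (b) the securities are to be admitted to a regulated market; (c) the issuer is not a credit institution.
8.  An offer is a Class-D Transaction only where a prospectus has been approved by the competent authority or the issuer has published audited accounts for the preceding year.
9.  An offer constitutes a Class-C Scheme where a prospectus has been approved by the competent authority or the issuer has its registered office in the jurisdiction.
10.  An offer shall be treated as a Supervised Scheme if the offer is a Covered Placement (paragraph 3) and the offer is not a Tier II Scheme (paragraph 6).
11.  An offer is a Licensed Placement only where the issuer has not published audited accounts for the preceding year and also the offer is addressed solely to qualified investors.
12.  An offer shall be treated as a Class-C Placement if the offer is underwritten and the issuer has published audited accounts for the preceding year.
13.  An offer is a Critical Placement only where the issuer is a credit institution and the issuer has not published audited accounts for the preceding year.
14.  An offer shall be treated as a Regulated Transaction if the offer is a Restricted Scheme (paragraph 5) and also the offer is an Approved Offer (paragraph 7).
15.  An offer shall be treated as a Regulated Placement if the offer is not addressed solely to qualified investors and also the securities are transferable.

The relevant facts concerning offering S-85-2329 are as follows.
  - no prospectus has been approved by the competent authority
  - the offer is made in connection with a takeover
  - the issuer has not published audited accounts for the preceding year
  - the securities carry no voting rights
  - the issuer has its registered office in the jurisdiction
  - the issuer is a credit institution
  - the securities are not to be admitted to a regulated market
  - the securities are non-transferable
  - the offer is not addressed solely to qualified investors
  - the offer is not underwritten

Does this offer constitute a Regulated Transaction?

No

paragraph 5 — Restricted Scheme: [the securities are not to be admitted to a regulated market? yes] OR [the issuer is a credit institution? yes] → satisfied.
paragraph 7 — Approved Offer: [a prospectus has been approved by the competent authority? no] OR [the securities are to be admitted to a regulated market? no] OR [the issuer is not a credit institution? no] → not satisfied.
paragraph 14 — Regulated Transaction: [Restricted Scheme (paragraph 5)? yes] AND [Approved Offer (paragraph 7)? no] → not satisfied.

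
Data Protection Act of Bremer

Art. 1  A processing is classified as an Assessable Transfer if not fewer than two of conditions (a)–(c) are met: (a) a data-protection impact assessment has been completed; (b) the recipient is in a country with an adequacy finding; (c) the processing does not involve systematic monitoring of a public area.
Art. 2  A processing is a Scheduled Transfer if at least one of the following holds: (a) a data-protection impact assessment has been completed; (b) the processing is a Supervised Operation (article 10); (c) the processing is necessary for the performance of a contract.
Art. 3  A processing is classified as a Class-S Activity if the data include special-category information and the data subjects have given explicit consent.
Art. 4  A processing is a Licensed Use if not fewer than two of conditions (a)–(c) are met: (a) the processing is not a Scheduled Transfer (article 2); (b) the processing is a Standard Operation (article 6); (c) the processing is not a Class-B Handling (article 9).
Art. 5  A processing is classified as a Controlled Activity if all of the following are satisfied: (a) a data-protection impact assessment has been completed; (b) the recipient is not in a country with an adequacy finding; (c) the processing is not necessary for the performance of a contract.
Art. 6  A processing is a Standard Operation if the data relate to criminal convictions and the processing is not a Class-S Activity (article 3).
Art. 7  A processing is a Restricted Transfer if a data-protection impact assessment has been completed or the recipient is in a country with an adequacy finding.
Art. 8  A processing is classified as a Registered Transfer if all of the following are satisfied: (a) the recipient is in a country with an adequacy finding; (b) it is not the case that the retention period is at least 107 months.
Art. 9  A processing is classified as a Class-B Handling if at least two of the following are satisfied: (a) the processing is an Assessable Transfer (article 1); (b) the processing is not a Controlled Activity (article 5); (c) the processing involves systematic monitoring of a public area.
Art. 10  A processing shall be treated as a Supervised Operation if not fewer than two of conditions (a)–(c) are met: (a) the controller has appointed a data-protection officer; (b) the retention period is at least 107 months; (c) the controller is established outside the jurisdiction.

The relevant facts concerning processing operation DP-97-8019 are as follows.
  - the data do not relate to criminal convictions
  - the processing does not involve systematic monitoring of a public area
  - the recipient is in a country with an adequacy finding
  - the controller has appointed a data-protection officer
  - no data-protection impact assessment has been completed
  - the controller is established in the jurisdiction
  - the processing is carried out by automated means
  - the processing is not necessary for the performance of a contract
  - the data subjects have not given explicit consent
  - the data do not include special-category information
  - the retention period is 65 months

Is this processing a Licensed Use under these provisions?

No

article 10 — Supervised Operation: the controller has appointed a data-protection officer? yes; retention period: 65 months ≥ 107 months? no; the controller is established outside the jurisdiction? no — 1 of 3 hold (need ≥2) → not satisfied.
article 2 — Scheduled Transfer: [a data-protection impact assessment has been completed? no] OR [Supervised Operation (article 10)? no] OR [the processing is necessary for the performance of a contract? no] → not satisfied.
article 3 — Class-S Activity: [the data include special-category information? no] AND [the data subjects have given explicit consent? no] → not satisfied.
article 6 — Standard Operation: [the data relate to criminal convictions? no] AND [not a Class-S Activity (article 3)? yes] → not satisfied.
article 1 — Assessable Transfer: a data-protection impact assessment has been completed? no; the recipient is in a country with an adequacy finding? yes; the processing does not involve systematic monitoring of a public area? yes — 2 of 3 hold (need ≥2) → satisfied.
article 5 — Controlled Activity: [a data-protection impact assessment has been completed? no] AND [the recipient is not in a country with an adequacy finding? no] AND [the processing is not necessary for the performance of a contract? yes] → not satisfied.
article 9 — Class-B Handling: Assessable Transfer (article 1)? yes; not a Controlled Activity (article 5)? yes; the processing involves systematic monitoring of a public area? no — 2 of 3 hold (need ≥2) → satisfied.
article 4 — Licensed Use: not a Scheduled Transfer (article 2)? yes; Standard Operation (article 6)? no; not a Class-B Handling (article 9)? no — 1 of 3 hold (need ≥2) → not satisfied.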